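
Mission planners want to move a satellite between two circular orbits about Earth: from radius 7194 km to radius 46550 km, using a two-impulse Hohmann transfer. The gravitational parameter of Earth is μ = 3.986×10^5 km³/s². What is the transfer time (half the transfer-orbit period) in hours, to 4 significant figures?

t = 6.089 hours

Transfer-ellipse semi-major axis a_t = (r₁ + r₂)/2 = (7194 + 46550)/2 = 26872 km.
Half the transfer-orbit period gives t = π√(a_t³/μ) = 21920 s.
Converting: 21920 s ÷ 3600 s/hour = 6.089 hours.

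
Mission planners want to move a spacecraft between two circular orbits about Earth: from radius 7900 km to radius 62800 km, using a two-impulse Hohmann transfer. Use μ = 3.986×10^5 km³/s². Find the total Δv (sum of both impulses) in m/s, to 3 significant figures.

The Hohmann ellipse has a_t = (r₁ + r₂)/2 = 35350 km.
At r₁ the circular-orbit speed is v₁ = √(μ/r₁) = 7.1032 km/s.
On the transfer ellipse at r₁, v² = μ(2/r − 1/a) gives v_p = √[μ(2/r₁ − 1/a_t)] = 9.4676 km/s.
First burn Δv₁ = |v_p − v₁| = 2.3644 km/s.
At r₂, v₂ = √(μ/r₂) = 2.5194 km/s.
Transfer-orbit speed at r₂: v_a = √[μ(2/r₂ − 1/a_t)] = 1.1910 km/s.
Second burn Δv₂ = |v₂ − v_a| = 1.3284 km/s.
Δv = Δv₁ + Δv₂ = 2.3644 + 1.3284 = 3.693 km/s.

Δv = 3690 m/s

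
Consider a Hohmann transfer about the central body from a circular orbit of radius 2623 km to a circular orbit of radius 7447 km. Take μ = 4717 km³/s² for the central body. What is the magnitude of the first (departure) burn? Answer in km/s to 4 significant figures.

The Hohmann ellipse has a_t = (r₁ + r₂)/2 = 5035 km.
Circular speed at r = 2623 km: v_c = √(μ/r) = 1.3410 km/s.
Vis-viva on the transfer ellipse at r = 2623 km gives v_t = √[μ(2/r − 1/a_t)] = 1.6309 km/s.
Δv₁ = |v_t − v_c| = |1.6309 − 1.3410| = 0.2899 km/s.

Δv₁ = 0.2899 km/s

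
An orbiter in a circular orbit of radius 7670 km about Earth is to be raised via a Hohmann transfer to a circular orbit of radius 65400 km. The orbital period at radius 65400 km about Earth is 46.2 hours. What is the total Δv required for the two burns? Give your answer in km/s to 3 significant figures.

Δv = 3.78 km/s

From Kepler's third law T² = 4π²r³/μ at r = 65400 km, T = 46.2 hours = 46.2 × 3600 s = 1.6632×10^5 s: μ = 4π²r³/T² = 3.99212×10^5 km³/s².
Semi-major axis of the transfer orbit: a_t = (7670 + 65400)/2 = 36535 km.
Circular speed at r₁: v₁ = √(μ/r₁) = √(3.99212×10^5/7670) = 7.214 km/s.
On the transfer ellipse at r₁, v² = μ(2/r − 1/a) gives v_p = √[μ(2/r₁ − 1/a_t)] = 9.652 km/s.
First burn Δv₁ = |v_p − v₁| = 2.438 km/s.
At r₂, v₂ = √(μ/r₂) = 2.471 km/s.
Transfer-orbit speed at r₂: v_a = √[μ(2/r₂ − 1/a_t)] = 1.132 km/s.
Second burn Δv₂ = |v₂ − v_a| = 1.339 km/s.
Δv = Δv₁ + Δv₂ = 2.438 + 1.339 = 3.777 km/s.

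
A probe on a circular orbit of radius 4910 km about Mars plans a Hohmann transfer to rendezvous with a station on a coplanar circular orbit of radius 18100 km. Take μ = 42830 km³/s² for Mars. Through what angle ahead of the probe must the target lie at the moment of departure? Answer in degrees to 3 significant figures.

Semi-major axis of the transfer orbit: a_t = (4910 + 18100)/2 = 11505 km.
Transfer time t = π√(a_t³/μ) = 18733 s.
The target's mean motion on its circular orbit is ω₂ = √(μ/r₂³) = 8.4988×10^-5 rad/s.
Angle swept by the target during transfer: ω₂·t = 1.5921 rad = 91.22°.
Arrival is 180° from departure on the ellipse, so φ = 180° − 91.22° = 88.8°.

φ = 88.8°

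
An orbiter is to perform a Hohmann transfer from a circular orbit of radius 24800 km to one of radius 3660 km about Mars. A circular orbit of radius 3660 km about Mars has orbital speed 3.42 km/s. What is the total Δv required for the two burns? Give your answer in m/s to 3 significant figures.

Δv = 1740 m/s

From the circular-orbit relation v² = μ/r at r = 3660 km: μ = v²r = (3.42)² × 3660 = 42808.8 km³/s².
The Hohmann ellipse has a_t = (r₁ + r₂)/2 = 14230 km.
At r₁ the circular-orbit speed is v₁ = √(μ/r₁) = 1.31383 km/s.
Transfer-orbit speed at r₁ (v² = μ(2/r − 1/a)): v_a = √[μ(2/r₁ − 1/a_t)] = 0.666314 km/s.
First burn Δv₁ = |v_a − v₁| = 0.64752 km/s.
Circular speed at r₂: v₂ = √(μ/r₂) = 3.4200 km/s.
Transfer-orbit speed at r₂: v_p = √[μ(2/r₂ − 1/a_t)] = 4.5149 km/s.
Second burn Δv₂ = |v₂ − v_p| = 1.0949 km/s.
Δv = Δv₁ + Δv₂ = 0.64752 + 1.0949 = 1.742 km/s.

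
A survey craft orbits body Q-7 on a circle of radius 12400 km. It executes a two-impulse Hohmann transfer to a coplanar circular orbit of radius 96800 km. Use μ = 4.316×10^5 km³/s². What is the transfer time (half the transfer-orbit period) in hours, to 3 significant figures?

t = 16.9 hours

The Hohmann ellipse has a_t = (r₁ + r₂)/2 = 54600 km.
Transfer time t = π√(a_t³/μ) = π√((54600)³ / 4.316×10^5) = 61010 s.
Converting: 61010 s ÷ 3600 s/hour = 16.9 hours.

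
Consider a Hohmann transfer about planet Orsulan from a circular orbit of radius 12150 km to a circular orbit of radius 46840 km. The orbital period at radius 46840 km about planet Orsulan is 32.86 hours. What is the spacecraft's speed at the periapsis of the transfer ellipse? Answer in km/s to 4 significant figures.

v = 6.156 km/s

From Kepler's third law T² = 4π²r³/μ at r = 46840 km, T = 32.86 hours = 32.86 × 3600 s = 1.18296×10^5 s: μ = 4π²r³/T² = 2.89915×10^5 km³/s².
Semi-major axis of the transfer orbit: a_t = (12150 + 46840)/2 = 29495 km.
The periapsis of the transfer ellipse is at r = 12150 km.
Vis-viva: v = √[μ(2/r − 1/a_t)] = √[2.89915×10^5 × (2/12150 − 1/29495)] = 6.156 km/s.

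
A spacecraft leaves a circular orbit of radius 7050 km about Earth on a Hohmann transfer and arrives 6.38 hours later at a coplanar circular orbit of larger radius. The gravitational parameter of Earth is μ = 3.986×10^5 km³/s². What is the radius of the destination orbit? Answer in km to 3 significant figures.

r₂ = 48400 km

Transfer time t = 6.38 hours = 22968 s, and t = π√(a_t³/μ).
So a_t = (μ t²/π²)^(1/3) = (3.986×10^5 × (22968)² / π²)^(1/3) = 27722 km.
Since a_t = (r₁ + r₂)/2, r₂ = 2a_t − r₁ = 2×27722 − 7050 = 48394 km.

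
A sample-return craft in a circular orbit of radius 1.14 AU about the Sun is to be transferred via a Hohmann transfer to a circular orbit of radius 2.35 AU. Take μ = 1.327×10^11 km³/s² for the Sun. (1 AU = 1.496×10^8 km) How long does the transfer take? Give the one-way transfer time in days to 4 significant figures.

In km: r₁ = 1.14 × 1.496×10^8 = 1.70544×10^8 km; r₂ = 2.35 × 1.496×10^8 = 3.5156×10^8 km.
Transfer-ellipse semi-major axis a_t = (r₁ + r₂)/2 = (1.70544×10^8 + 3.5156×10^8)/2 = 2.61052×10^8 km.
Transfer time t = π√(a_t³/μ) = π√((2.61052×10^8)³ / 1.327×10^11) = 3.6375×10^7 s.
Converting: 3.6375×10^7 s ÷ 86400 s/day = 421.0 days.

t = 421.0 days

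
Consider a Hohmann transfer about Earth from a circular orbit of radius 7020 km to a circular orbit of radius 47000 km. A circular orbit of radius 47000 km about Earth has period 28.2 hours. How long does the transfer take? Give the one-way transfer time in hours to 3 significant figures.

From Kepler's third law T² = 4π²r³/μ at r = 47000 km, T = 28.2 hours = 28.2 × 3600 s = 1.0152×10^5 s: μ = 4π²r³/T² = 3.97695×10^5 km³/s².
Semi-major axis of the transfer orbit: a_t = (7020 + 47000)/2 = 27010 km.
Half the transfer-orbit period gives t = π√(a_t³/μ) = 22110 s.
Converting: 22110 s ÷ 3600 s/hour = 6.14 hours.

t = 6.14 hours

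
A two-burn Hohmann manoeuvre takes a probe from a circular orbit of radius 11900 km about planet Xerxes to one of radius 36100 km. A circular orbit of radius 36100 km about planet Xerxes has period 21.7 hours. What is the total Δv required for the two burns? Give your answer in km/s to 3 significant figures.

Δv = 2.00 km/s

From Kepler's third law T² = 4π²r³/μ at r = 36100 km, T = 21.7 hours = 21.7 × 3600 s = 78120 s: μ = 4π²r³/T² = 3.04338×10^5 km³/s².
Semi-major axis of the transfer orbit: a_t = (11900 + 36100)/2 = 24000 km.
Circular speed at r₁: v₁ = √(μ/r₁) = √(3.04338×10^5/11900) = 5.057 km/s.
On the transfer ellipse at r₁, vis-viva gives v_p = √[μ(2/r₁ − 1/a_t)] = 6.202 km/s.
First burn Δv₁ = |v_p − v₁| = 1.145 km/s.
Circular speed at r₂: v₂ = √(μ/r₂) = 2.904 km/s.
Transfer-orbit speed at r₂: v_a = √[μ(2/r₂ − 1/a_t)] = 2.045 km/s.
Second burn Δv₂ = |v₂ − v_a| = 0.8590 km/s.
Δv = Δv₁ + Δv₂ = 1.145 + 0.8590 = 2.004 km/s.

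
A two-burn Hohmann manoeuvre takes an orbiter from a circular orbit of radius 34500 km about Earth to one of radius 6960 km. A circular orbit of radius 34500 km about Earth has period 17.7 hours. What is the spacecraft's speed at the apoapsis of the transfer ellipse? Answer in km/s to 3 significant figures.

From Kepler's third law T² = 4π²r³/μ at r = 34500 km, T = 17.7 hours = 17.7 × 3600 s = 63720 s: μ = 4π²r³/T² = 3.99269×10^5 km³/s².
Transfer-ellipse semi-major axis a_t = (r₁ + r₂)/2 = (34500 + 6960)/2 = 20730 km.
At apoapsis, r = 34500 km.
Vis-viva: v = √[μ(2/r − 1/a_t)] = √[3.99269×10^5 × (2/34500 − 1/20730)] = 1.971 km/s.

v = 1.97 km/s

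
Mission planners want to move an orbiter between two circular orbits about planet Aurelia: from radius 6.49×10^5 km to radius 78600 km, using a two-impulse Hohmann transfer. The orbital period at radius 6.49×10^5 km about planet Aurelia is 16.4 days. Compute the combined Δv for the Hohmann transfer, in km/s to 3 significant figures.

Δv = 4.32 km/s

From Kepler's third law T² = 4π²r³/μ at r = 6.49×10^5 km, T = 16.4 days = 16.4 × 86400 s = 1.41696×10^6 s: μ = 4π²r³/T² = 5.37500×10^6 km³/s².
Transfer-ellipse semi-major axis a_t = (r₁ + r₂)/2 = (6.490×10^5 + 78600)/2 = 3.638×10^5 km.
At r₁ the circular-orbit speed is v₁ = √(μ/r₁) = 2.878 km/s.
On the transfer ellipse at r₁, vis-viva equation gives v_a = √[μ(2/r₁ − 1/a_t)] = 1.338 km/s.
First burn Δv₁ = |v_a − v₁| = 1.540 km/s.
Circular speed at r₂: v₂ = √(μ/r₂) = 8.26948 km/s.
Transfer-orbit speed at r₂: v_p = √[μ(2/r₂ − 1/a_t)] = 11.0451 km/s.
Second burn Δv₂ = |v₂ − v_p| = 2.776 km/s.
Total Δv = Δv₁ + Δv₂ = 4.316 km/s.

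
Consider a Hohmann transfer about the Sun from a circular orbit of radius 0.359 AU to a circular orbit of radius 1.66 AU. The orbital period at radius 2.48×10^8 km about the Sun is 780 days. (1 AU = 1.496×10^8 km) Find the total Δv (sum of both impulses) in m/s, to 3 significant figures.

From Kepler's third law T² = 4π²r³/μ at r = 2.48×10^8 km, T = 780 days = 780 × 86400 s = 6.7392×10^7 s: μ = 4π²r³/T² = 1.32586×10^11 km³/s².
In km: r₁ = 0.359 × 1.496×10^8 = 5.37064×10^7 km; r₂ = 1.66 × 1.496×10^8 = 2.48336×10^8 km.
Semi-major axis of the transfer orbit: a_t = (5.37064×10^7 + 2.48336×10^8)/2 = 1.510212×10^8 km.
At r₁ the circular-orbit speed is v₁ = √(μ/r₁) = 49.686 km/s.
On the transfer ellipse at r₁, vis-viva gives v_p = √[μ(2/r₁ − 1/a_t)] = 63.714 km/s.
First burn Δv₁ = |v_p − v₁| = 14.03 km/s.
Circular speed at r₂: v₂ = √(μ/r₂) = 23.106 km/s.
Transfer-orbit speed at r₂: v_a = √[μ(2/r₂ − 1/a_t)] = 13.779 km/s.
Second burn Δv₂ = |v₂ − v_a| = 9.327 km/s.
Δv = Δv₁ + Δv₂ = 14.03 + 9.327 = 23.36 km/s.

Δv = 23400 m/s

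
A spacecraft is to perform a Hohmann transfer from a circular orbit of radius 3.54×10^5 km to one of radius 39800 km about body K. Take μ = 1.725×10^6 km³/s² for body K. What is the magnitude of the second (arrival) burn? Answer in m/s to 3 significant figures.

Δv₂ = 2240 m/s

Transfer-ellipse semi-major axis a_t = (r₁ + r₂)/2 = (3.540×10^5 + 39800)/2 = 1.969×10^5 km.
Circular speed at r = 39800 km: v_c = √(μ/r) = 6.583 km/s.
Transfer-orbit speed at the same r (vis-viva, a = a_t): v_t = √[μ(2/r − 1/a_t)] = 8.827 km/s.
Δv₂ = |v_t − v_c| = |8.827 − 6.583| = 2.244 km/s.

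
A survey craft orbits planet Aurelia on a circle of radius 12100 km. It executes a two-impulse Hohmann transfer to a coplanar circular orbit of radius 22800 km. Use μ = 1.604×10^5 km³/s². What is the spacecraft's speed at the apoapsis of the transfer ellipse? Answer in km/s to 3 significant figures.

Transfer-ellipse semi-major axis a_t = (r₁ + r₂)/2 = (12100 + 22800)/2 = 17450 km.
At apoapsis, r = 22800 km.
Vis-viva: v = √[μ(2/r − 1/a_t)] = √[1.604×10^5 × (2/22800 − 1/17450)] = 2.209 km/s.

v = 2.21 km/s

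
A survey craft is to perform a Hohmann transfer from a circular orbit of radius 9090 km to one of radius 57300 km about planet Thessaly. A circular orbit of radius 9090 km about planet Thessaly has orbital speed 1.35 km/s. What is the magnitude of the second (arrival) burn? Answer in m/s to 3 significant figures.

From the circular-orbit relation v² = μ/r at r = 9090 km: μ = v²r = (1.35)² × 9090 = 16566.5 km³/s².
Transfer-ellipse semi-major axis a_t = (r₁ + r₂)/2 = (9090 + 57300)/2 = 33195 km.
On the circular orbit at r = 57300 km, v_c = √(μ/r) = 0.5377 km/s.
Transfer-orbit speed at the same r (vis-viva, a = a_t): v_t = √[μ(2/r − 1/a_t)] = 0.2814 km/s.
Δv₂ = |v_t − v_c| = |0.2814 − 0.5377| = 0.2563 km/s.

Δv₂ = 256 m/s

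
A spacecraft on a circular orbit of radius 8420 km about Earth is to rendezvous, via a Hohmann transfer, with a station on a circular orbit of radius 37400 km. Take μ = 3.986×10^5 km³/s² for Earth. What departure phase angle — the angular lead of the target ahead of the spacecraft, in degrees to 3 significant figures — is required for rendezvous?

φ = 93.7°

Semi-major axis of the transfer orbit: a_t = (8420 + 37400)/2 = 22910 km.
Transfer time t = π√(a_t³/μ) = 17255 s.
The target's mean motion on its circular orbit is ω₂ = √(μ/r₂³) = 8.7289×10^-5 rad/s.
Angle swept by the target during transfer: ω₂·t = 1.5062 rad = 86.30°.
The spacecraft traverses 180° on the transfer ellipse, so the target must lead by 180° − 86.30° = 93.7°.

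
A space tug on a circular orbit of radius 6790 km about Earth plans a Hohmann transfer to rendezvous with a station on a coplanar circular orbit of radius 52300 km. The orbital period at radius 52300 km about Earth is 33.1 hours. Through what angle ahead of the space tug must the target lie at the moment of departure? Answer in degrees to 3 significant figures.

From Kepler's third law T² = 4π²r³/μ at r = 52300 km, T = 33.1 hours = 33.1 × 3600 s = 1.1916×10^5 s: μ = 4π²r³/T² = 3.97744×10^5 km³/s².
The Hohmann ellipse has a_t = (r₁ + r₂)/2 = 29545 km.
Transfer time t = π√(a_t³/μ) = 25300 s.
Target angular speed ω₂ = √(μ/r₂³) = 5.273×10^-5 rad/s.
Angle swept by the target during transfer: ω₂·t = 1.334 rad = 76.43°.
The space tug traverses 180° on the transfer ellipse, so the target must lead by 180° − 76.43° = 104°.

φ = 104°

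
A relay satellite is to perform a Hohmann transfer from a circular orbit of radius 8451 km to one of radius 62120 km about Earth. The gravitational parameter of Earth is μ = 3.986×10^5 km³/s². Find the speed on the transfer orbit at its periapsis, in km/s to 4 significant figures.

v = 9.112 km/s

The Hohmann ellipse has a_t = (r₁ + r₂)/2 = 35285.5 km.
At periapsis, r = 8451 km.
From the vis-viva equation, v = √[μ(2/r − 1/a_t)] = 9.112 km/s.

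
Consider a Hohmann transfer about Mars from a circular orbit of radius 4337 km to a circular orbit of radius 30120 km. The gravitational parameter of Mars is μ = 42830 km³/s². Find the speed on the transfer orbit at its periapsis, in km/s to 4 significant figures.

Semi-major axis of the transfer orbit: a_t = (4337 + 30120)/2 = 17228.5 km.
At periapsis, r = 4337 km.
From the vis-viva equation, v = √[μ(2/r − 1/a_t)] = 4.155 km/s.

v = 4.155 km/s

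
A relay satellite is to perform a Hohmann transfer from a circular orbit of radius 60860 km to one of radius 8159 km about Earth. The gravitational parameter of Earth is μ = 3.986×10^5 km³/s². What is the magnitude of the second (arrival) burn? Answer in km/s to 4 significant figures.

Δv₂ = 2.293 km/s

Transfer-ellipse semi-major axis a_t = (r₁ + r₂)/2 = (60860 + 8159)/2 = 34509.5 km.
On the circular orbit at r = 8159 km, v_c = √(μ/r) = 6.98957 km/s.
Transfer-orbit speed at the same r (vis-viva, a = a_t): v_t = √[μ(2/r − 1/a_t)] = 9.28211 km/s.
Δv₂ = |v_t − v_c| = |9.28211 − 6.98957| = 2.293 km/s.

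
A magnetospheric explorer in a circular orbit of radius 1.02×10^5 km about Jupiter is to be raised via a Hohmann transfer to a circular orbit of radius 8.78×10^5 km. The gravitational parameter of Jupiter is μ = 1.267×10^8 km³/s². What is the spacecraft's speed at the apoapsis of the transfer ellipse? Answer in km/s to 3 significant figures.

Semi-major axis of the transfer orbit: a_t = (1.020×10^5 + 8.780×10^5)/2 = 4.900×10^5 km.
The apoapsis of the transfer ellipse is at r = 8.780×10^5 km.
Applying v² = μ(2/r − 1/a_t): v = 5.481 km/s.

v = 5.48 km/s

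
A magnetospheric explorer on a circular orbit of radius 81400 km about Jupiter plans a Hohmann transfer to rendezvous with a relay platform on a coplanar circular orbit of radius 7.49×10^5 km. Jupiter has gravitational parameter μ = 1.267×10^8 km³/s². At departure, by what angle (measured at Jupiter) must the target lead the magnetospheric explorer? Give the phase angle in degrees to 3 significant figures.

φ = 106°

Semi-major axis of the transfer orbit: a_t = (81400 + 7.490×10^5)/2 = 4.152×10^5 km.
The half-period of the transfer ellipse is t = π√(a_t³/μ) = 74670 s.
Target angular speed ω₂ = √(μ/r₂³) = 1.7365×10^-5 rad/s.
Angle swept by the target during transfer: ω₂·t = 1.2966 rad = 74.29°.
The magnetospheric explorer traverses 180° on the transfer ellipse, so the target must lead by 180° − 74.29° = 106°.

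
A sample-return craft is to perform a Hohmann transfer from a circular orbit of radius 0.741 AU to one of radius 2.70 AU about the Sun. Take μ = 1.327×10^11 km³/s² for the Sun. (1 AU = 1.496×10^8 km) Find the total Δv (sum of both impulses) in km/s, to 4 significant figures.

Δv = 14.97 km/s

In km: r₁ = 0.741 × 1.496×10^8 = 1.108536×10^8 km; r₂ = 2.70 × 1.496×10^8 = 4.0392×10^8 km.
The Hohmann ellipse has a_t = (r₁ + r₂)/2 = 2.573868×10^8 km.
Circular speed at r₁: v₁ = √(μ/r₁) = √(1.327×10^11/1.108536×10^8) = 34.599 km/s.
Transfer-orbit speed at r₁ (vis-viva equation): v_p = √[μ(2/r₁ − 1/a_t)] = 43.343 km/s.
First burn Δv₁ = |v_p − v₁| = 8.744 km/s.
Circular speed at r₂: v₂ = √(μ/r₂) = 18.13 km/s.
Transfer-orbit speed at r₂: v_a = √[μ(2/r₂ − 1/a_t)] = 11.90 km/s.
Second burn Δv₂ = |v₂ − v_a| = 6.230 km/s.
Δv = Δv₁ + Δv₂ = 8.744 + 6.230 = 14.97 km/s.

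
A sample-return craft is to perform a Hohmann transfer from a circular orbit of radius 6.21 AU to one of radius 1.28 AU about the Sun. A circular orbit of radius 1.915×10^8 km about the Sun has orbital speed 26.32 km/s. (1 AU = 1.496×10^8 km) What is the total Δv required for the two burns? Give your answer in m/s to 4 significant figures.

From the circular-orbit relation v² = μ/r at r = 1.915×10^8 km: μ = v²r = (26.32)² × 1.915×10^8 = 1.32660×10^11 km³/s².
In km: r₁ = 6.21 × 1.496×10^8 = 9.29016×10^8 km; r₂ = 1.28 × 1.496×10^8 = 1.91488×10^8 km.
Semi-major axis of the transfer orbit: a_t = (9.29016×10^8 + 1.91488×10^8)/2 = 5.60252×10^8 km.
Circular speed at r₁: v₁ = √(μ/r₁) = √(1.32660×10^11/9.29016×10^8) = 11.95 km/s.
On the transfer ellipse at r₁, vis-viva gives v_a = √[μ(2/r₁ − 1/a_t)] = 6.986 km/s.
First burn Δv₁ = |v_a − v₁| = 4.964 km/s.
At r₂, v₂ = √(μ/r₂) = 26.321 km/s.
Transfer-orbit speed at r₂: v_p = √[μ(2/r₂ − 1/a_t)] = 33.894 km/s.
Second burn Δv₂ = |v₂ − v_p| = 7.573 km/s.
Δv = Δv₁ + Δv₂ = 4.964 + 7.573 = 12.54 km/s.

Δv = 12540 m/s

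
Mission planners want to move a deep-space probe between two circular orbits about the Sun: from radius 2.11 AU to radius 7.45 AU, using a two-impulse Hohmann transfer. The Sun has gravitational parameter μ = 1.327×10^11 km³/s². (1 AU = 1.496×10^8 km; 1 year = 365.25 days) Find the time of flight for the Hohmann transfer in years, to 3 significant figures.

t = 5.23 years

In km: r₁ = 2.11 × 1.496×10^8 = 3.15656×10^8 km; r₂ = 7.45 × 1.496×10^8 = 1.11452×10^9 km.
The Hohmann ellipse has a_t = (r₁ + r₂)/2 = 7.15088×10^8 km.
Half the transfer-orbit period gives t = π√(a_t³/μ) = 1.649×10^8 s.
Converting: 1.649×10^8 s ÷ 3.15576×10^7 s/year (365.25 × 86400) = 5.23 years.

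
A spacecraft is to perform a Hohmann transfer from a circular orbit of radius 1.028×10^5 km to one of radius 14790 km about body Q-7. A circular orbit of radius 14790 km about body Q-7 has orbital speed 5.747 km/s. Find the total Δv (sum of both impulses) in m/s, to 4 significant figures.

Δv = 2939 m/s

From the circular-orbit relation v² = μ/r at r = 14790 km: μ = v²r = (5.747)² × 14790 = 4.88484×10^5 km³/s².
Semi-major axis of the transfer orbit: a_t = (1.028×10^5 + 14790)/2 = 58795 km.
At r₁ the circular-orbit speed is v₁ = √(μ/r₁) = 2.180 km/s.
On the transfer ellipse at r₁, vis-viva gives v_a = √[μ(2/r₁ − 1/a_t)] = 1.093 km/s.
First burn Δv₁ = |v_a − v₁| = 1.087 km/s.
Circular speed at r₂: v₂ = √(μ/r₂) = 5.747 km/s.
Transfer-orbit speed at r₂: v_p = √[μ(2/r₂ − 1/a_t)] = 7.599 km/s.
Second burn Δv₂ = |v₂ − v_p| = 1.852 km/s.
Δv = Δv₁ + Δv₂ = 1.087 + 1.852 = 2.939 km/s.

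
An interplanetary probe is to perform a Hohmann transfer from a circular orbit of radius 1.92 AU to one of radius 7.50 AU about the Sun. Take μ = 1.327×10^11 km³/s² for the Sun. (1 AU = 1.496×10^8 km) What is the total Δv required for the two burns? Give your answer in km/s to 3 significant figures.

Δv = 9.56 km/s

In km: r₁ = 1.92 × 1.496×10^8 = 2.87232×10^8 km; r₂ = 7.50 × 1.496×10^8 = 1.122×10^9 km.
Transfer-ellipse semi-major axis a_t = (r₁ + r₂)/2 = (2.87232×10^8 + 1.122×10^9)/2 = 7.04616×10^8 km.
Circular speed at r₁: v₁ = √(μ/r₁) = √(1.327×10^11/2.87232×10^8) = 21.494 km/s.
Transfer-orbit speed at r₁ (vis-viva equation): v_p = √[μ(2/r₁ − 1/a_t)] = 27.123 km/s.
First burn Δv₁ = |v_p − v₁| = 5.629 km/s.
Circular speed at r₂: v₂ = √(μ/r₂) = 10.8752 km/s.
Transfer-orbit speed at r₂: v_a = √[μ(2/r₂ − 1/a_t)] = 6.94351 km/s.
Second burn Δv₂ = |v₂ − v_a| = 3.932 km/s.
Total Δv = Δv₁ + Δv₂ = 9.561 km/s.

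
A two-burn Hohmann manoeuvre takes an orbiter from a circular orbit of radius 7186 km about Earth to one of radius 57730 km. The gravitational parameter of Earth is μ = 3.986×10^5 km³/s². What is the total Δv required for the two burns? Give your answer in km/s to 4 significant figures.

Δv = 3.876 km/s

The Hohmann ellipse has a_t = (r₁ + r₂)/2 = 32458 km.
At r₁ the circular-orbit speed is v₁ = √(μ/r₁) = 7.448 km/s.
On the transfer ellipse at r₁, vis-viva gives v_p = √[μ(2/r₁ − 1/a_t)] = 9.933 km/s.
First burn Δv₁ = |v_p − v₁| = 2.485 km/s.
At r₂, v₂ = √(μ/r₂) = 2.6277 km/s.
Transfer-orbit speed at r₂: v_a = √[μ(2/r₂ − 1/a_t)] = 1.2364 km/s.
Second burn Δv₂ = |v₂ − v_a| = 1.391 km/s.
Δv = Δv₁ + Δv₂ = 2.485 + 1.391 = 3.876 km/s.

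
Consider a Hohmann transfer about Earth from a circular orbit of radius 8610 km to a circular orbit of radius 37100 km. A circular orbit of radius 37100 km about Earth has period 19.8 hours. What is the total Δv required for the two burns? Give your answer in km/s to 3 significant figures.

Δv = 3.12 km/s

From Kepler's third law T² = 4π²r³/μ at r = 37100 km, T = 19.8 hours = 19.8 × 3600 s = 71280 s: μ = 4π²r³/T² = 3.96777×10^5 km³/s².
The Hohmann ellipse has a_t = (r₁ + r₂)/2 = 22855 km.
At r₁ the circular-orbit speed is v₁ = √(μ/r₁) = 6.788 km/s.
Transfer-orbit speed at r₁ (v² = μ(2/r − 1/a)): v_p = √[μ(2/r₁ − 1/a_t)] = 8.649 km/s.
First burn Δv₁ = |v_p − v₁| = 1.861 km/s.
At r₂, v₂ = √(μ/r₂) = 3.270 km/s.
Transfer-orbit speed at r₂: v_a = √[μ(2/r₂ − 1/a_t)] = 2.007 km/s.
Second burn Δv₂ = |v₂ − v_a| = 1.263 km/s.
Total Δv = Δv₁ + Δv₂ = 3.124 km/s.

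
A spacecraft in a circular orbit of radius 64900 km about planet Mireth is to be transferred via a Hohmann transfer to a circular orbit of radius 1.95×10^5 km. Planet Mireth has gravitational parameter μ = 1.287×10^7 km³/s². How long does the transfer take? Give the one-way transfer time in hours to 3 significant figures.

Semi-major axis of the transfer orbit: a_t = (64900 + 1.950×10^5)/2 = 1.2995×10^5 km.
Half the transfer-orbit period gives t = π√(a_t³/μ) = 41020 s.
Converting: 41020 s ÷ 3600 s/hour = 11.4 hours.

t = 11.4 hours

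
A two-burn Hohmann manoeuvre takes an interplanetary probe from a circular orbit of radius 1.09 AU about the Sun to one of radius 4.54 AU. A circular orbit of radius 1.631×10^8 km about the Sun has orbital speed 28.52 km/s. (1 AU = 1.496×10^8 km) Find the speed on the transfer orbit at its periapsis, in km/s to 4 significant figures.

From the circular-orbit relation v² = μ/r at r = 1.631×10^8 km: μ = v²r = (28.52)² × 1.631×10^8 = 1.32664×10^11 km³/s².
In km: r₁ = 1.09 × 1.496×10^8 = 1.63064×10^8 km; r₂ = 4.54 × 1.496×10^8 = 6.79184×10^8 km.
Transfer-ellipse semi-major axis a_t = (r₁ + r₂)/2 = (1.63064×10^8 + 6.79184×10^8)/2 = 4.21124×10^8 km.
At periapsis, r = 1.63064×10^8 km.
Applying v² = μ(2/r − 1/a_t): v = 36.22 km/s.

v = 36.22 km/s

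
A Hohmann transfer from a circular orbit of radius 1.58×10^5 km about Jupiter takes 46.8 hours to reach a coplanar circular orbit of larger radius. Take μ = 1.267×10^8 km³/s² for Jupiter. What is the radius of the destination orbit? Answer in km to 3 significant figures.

Transfer time t = 46.8 hours = 1.6848×10^5 s, and t = π√(a_t³/μ).
So a_t = (μ t²/π²)^(1/3) = (1.267×10^8 × (1.6848×10^5)² / π²)^(1/3) = 7.1426×10^5 km.
Since a_t = (r₁ + r₂)/2, r₂ = 2a_t − r₁ = 2×7.1426×10^5 − 1.580×10^5 = 1.27052×10^6 km.

r₂ = 1.27×10^6 km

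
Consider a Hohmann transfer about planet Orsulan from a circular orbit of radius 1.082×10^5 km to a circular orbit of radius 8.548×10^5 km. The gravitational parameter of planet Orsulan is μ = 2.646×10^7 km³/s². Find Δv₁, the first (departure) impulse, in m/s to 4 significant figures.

Semi-major axis of the transfer orbit: a_t = (1.082×10^5 + 8.548×10^5)/2 = 4.815×10^5 km.
On the circular orbit at r = 1.082×10^5 km, v_c = √(μ/r) = 15.638 km/s.
Vis-viva on the transfer ellipse at r = 1.082×10^5 km gives v_t = √[μ(2/r − 1/a_t)] = 20.836 km/s.
Δv₁ = |v_t − v_c| = |20.836 − 15.638| = 5.198 km/s.

Δv₁ = 5198 m/s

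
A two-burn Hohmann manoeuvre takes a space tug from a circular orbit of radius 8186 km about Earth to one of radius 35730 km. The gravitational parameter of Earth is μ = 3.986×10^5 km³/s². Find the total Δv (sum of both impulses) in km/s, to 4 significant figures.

Semi-major axis of the transfer orbit: a_t = (8186 + 35730)/2 = 21958 km.
Circular speed at r₁: v₁ = √(μ/r₁) = √(3.986×10^5/8186) = 6.978 km/s.
Transfer-orbit speed at r₁ (vis-viva equation): v_p = √[μ(2/r₁ − 1/a_t)] = 8.901 km/s.
First burn Δv₁ = |v_p − v₁| = 1.923 km/s.
Circular speed at r₂: v₂ = √(μ/r₂) = 3.340 km/s.
Transfer-orbit speed at r₂: v_a = √[μ(2/r₂ − 1/a_t)] = 2.039 km/s.
Second burn Δv₂ = |v₂ − v_a| = 1.301 km/s.
Δv = Δv₁ + Δv₂ = 1.923 + 1.301 = 3.224 km/s.

Δv = 3.224 km/s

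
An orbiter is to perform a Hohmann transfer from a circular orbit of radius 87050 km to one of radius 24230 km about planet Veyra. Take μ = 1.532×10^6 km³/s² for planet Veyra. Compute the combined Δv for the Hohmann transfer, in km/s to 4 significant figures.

Δv = 3.421 km/s

Semi-major axis of the transfer orbit: a_t = (87050 + 24230)/2 = 55640 km.
Circular speed at r₁: v₁ = √(μ/r₁) = √(1.532×10^6/87050) = 4.195 km/s.
Transfer-orbit speed at r₁ (vis-viva): v_a = √[μ(2/r₁ − 1/a_t)] = 2.768 km/s.
First burn Δv₁ = |v_a − v₁| = 1.427 km/s.
Circular speed at r₂: v₂ = √(μ/r₂) = 7.952 km/s.
Transfer-orbit speed at r₂: v_p = √[μ(2/r₂ − 1/a_t)] = 9.946 km/s.
Second burn Δv₂ = |v₂ − v_p| = 1.994 km/s.
Total Δv = Δv₁ + Δv₂ = 3.421 km/s.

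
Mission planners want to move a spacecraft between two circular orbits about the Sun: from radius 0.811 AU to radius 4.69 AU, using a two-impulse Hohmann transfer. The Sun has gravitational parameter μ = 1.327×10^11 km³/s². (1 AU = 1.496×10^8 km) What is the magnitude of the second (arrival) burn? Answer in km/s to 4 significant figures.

In km: r₁ = 0.811 × 1.496×10^8 = 1.213256×10^8 km; r₂ = 4.69 × 1.496×10^8 = 7.01624×10^8 km.
The Hohmann ellipse has a_t = (r₁ + r₂)/2 = 4.114748×10^8 km.
On the circular orbit at r = 7.01624×10^8 km, v_c = √(μ/r) = 13.753 km/s.
Vis-viva on the transfer ellipse at r = 7.01624×10^8 km gives v_t = √[μ(2/r − 1/a_t)] = 7.4677 km/s.
Δv₂ = |v_t − v_c| = |7.4677 − 13.753| = 6.285 km/s.

Δv₂ = 6.285 km/s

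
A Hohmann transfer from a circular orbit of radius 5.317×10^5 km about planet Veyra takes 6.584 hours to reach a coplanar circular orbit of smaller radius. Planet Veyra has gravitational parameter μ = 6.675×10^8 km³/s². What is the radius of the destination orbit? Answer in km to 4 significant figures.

Transfer time t = 6.584 hours = 23702.4 s, and t = π√(a_t³/μ).
So a_t = (μ t²/π²)^(1/3) = (6.675×10^8 × (23702.4)² / π²)^(1/3) = 3.3619×10^5 km.
Since a_t = (r₁ + r₂)/2, r₂ = 2a_t − r₁ = 2×3.3619×10^5 − 5.317×10^5 = 1.4068×10^5 km.

r₂ = 1.407×10^5 km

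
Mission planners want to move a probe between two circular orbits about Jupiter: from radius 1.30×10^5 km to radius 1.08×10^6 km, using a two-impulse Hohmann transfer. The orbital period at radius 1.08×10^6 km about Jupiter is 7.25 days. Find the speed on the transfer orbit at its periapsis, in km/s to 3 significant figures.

v = 41.7 km/s

From Kepler's third law T² = 4π²r³/μ at r = 1.08×10^6 km, T = 7.25 days = 7.25 × 86400 s = 6.264×10^5 s: μ = 4π²r³/T² = 1.26744×10^8 km³/s².
Transfer-ellipse semi-major axis a_t = (r₁ + r₂)/2 = (1.300×10^5 + 1.080×10^6)/2 = 6.050×10^5 km.
The periapsis of the transfer ellipse is at r = 1.300×10^5 km.
Vis-viva: v = √[μ(2/r − 1/a_t)] = √[1.26744×10^8 × (2/1.300×10^5 − 1/6.050×10^5)] = 41.72 km/s.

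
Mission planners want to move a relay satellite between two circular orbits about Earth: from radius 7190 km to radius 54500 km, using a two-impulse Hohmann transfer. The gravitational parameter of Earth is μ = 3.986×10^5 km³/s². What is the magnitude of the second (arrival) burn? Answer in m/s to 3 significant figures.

Δv₂ = 1400 m/s

Transfer-ellipse semi-major axis a_t = (r₁ + r₂)/2 = (7190 + 54500)/2 = 30845 km.
Circular speed at r = 54500 km: v_c = √(μ/r) = 2.7044 km/s.
Transfer-orbit speed at the same r (vis-viva, a = a_t): v_t = √[μ(2/r − 1/a_t)] = 1.3057 km/s.
Δv₂ = |v_t − v_c| = |1.3057 − 2.7044| = 1.399 km/s.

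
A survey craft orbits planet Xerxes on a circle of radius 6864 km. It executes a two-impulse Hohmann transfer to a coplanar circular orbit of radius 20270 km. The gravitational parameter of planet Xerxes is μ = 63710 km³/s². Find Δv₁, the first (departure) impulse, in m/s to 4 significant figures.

Δv₁ = 677.3 m/s

The Hohmann ellipse has a_t = (r₁ + r₂)/2 = 13567 km.
Circular speed at r = 6864 km: v_c = √(μ/r) = 3.0466 km/s.
Transfer-orbit speed at the same r (vis-viva, a = a_t): v_t = √[μ(2/r − 1/a_t)] = 3.7239 km/s.
Δv₁ = |v_t − v_c| = |3.7239 − 3.0466| = 0.6773 km/s.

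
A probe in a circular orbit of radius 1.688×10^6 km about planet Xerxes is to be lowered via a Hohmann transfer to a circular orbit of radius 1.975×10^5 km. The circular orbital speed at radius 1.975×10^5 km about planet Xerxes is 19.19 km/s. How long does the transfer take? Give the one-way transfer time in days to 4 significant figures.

t = 3.903 days

From the circular-orbit relation v² = μ/r at r = 1.975×10^5 km: μ = v²r = (19.19)² × 1.975×10^5 = 7.27306×10^7 km³/s².
Transfer-ellipse semi-major axis a_t = (r₁ + r₂)/2 = (1.688×10^6 + 1.975×10^5)/2 = 9.4275×10^5 km.
Transfer time t = π√(a_t³/μ) = π√((9.4275×10^5)³ / 7.27306×10^7) = 3.372×10^5 s.
Converting: 3.372×10^5 s ÷ 86400 s/day = 3.903 days.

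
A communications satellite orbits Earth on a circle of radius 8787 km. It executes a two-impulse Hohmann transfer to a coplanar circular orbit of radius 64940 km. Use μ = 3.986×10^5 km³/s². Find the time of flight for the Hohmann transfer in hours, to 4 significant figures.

t = 9.783 hours

The Hohmann ellipse has a_t = (r₁ + r₂)/2 = 36863.5 km.
Half the transfer-orbit period gives t = π√(a_t³/μ) = 35220 s.
Converting: 35220 s ÷ 3600 s/hour = 9.783 hours.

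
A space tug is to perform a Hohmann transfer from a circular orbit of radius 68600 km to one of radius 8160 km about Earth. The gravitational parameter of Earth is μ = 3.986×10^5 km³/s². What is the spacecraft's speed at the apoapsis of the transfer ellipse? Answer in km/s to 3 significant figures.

Transfer-ellipse semi-major axis a_t = (r₁ + r₂)/2 = (68600 + 8160)/2 = 38380 km.
The apoapsis of the transfer ellipse is at r = 68600 km.
From the vis-viva equation, v = √[μ(2/r − 1/a_t)] = 1.111 km/s.

v = 1.11 km/s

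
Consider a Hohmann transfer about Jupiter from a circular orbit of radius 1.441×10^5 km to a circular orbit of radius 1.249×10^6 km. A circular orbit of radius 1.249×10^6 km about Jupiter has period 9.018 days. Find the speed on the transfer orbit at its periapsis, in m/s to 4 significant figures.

From Kepler's third law T² = 4π²r³/μ at r = 1.249×10^6 km, T = 9.018 days = 9.018 × 86400 s = 7.791552×10^5 s: μ = 4π²r³/T² = 1.26707×10^8 km³/s².
Transfer-ellipse semi-major axis a_t = (r₁ + r₂)/2 = (1.441×10^5 + 1.249×10^6)/2 = 6.9655×10^5 km.
The periapsis of the transfer ellipse is at r = 1.441×10^5 km.
Vis-viva: v = √[μ(2/r − 1/a_t)] = √[1.26707×10^8 × (2/1.441×10^5 − 1/6.9655×10^5)] = 39.71 km/s.

v = 39710 m/s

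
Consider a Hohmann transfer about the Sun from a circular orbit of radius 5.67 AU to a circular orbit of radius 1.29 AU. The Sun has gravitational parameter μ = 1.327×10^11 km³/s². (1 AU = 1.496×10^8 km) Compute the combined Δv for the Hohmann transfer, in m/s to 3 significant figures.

Δv = 12100 m/s

In km: r₁ = 5.67 × 1.496×10^8 = 8.48232×10^8 km; r₂ = 1.29 × 1.496×10^8 = 1.92984×10^8 km.
Transfer-ellipse semi-major axis a_t = (r₁ + r₂)/2 = (8.48232×10^8 + 1.92984×10^8)/2 = 5.20608×10^8 km.
Circular speed at r₁: v₁ = √(μ/r₁) = √(1.327×10^11/8.48232×10^8) = 12.5077 km/s.
On the transfer ellipse at r₁, vis-viva equation gives v_a = √[μ(2/r₁ − 1/a_t)] = 7.61524 km/s.
First burn Δv₁ = |v_a − v₁| = 4.892 km/s.
Circular speed at r₂: v₂ = √(μ/r₂) = 26.223 km/s.
Transfer-orbit speed at r₂: v_p = √[μ(2/r₂ − 1/a_t)] = 33.472 km/s.
Second burn Δv₂ = |v₂ − v_p| = 7.249 km/s.
Δv = Δv₁ + Δv₂ = 4.892 + 7.249 = 12.14 km/s.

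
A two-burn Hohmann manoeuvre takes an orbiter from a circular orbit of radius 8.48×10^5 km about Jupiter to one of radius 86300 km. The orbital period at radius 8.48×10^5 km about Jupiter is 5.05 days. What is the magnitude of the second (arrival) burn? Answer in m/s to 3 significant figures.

From Kepler's third law T² = 4π²r³/μ at r = 8.48×10^5 km, T = 5.05 days = 5.05 × 86400 s = 4.3632×10^5 s: μ = 4π²r³/T² = 1.26455×10^8 km³/s².
The Hohmann ellipse has a_t = (r₁ + r₂)/2 = 4.6715×10^5 km.
On the circular orbit at r = 86300 km, v_c = √(μ/r) = 38.27922 km/s.
Transfer-orbit speed at the same r (vis-viva, a = a_t): v_t = √[μ(2/r − 1/a_t)] = 51.57424 km/s.
Δv₂ = |v_t − v_c| = |51.57424 − 38.27922| = 13.30 km/s.

Δv₂ = 13300 m/s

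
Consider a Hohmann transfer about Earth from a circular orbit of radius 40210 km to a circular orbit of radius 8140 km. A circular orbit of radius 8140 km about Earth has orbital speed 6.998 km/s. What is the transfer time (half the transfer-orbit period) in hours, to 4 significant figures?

t = 5.195 hours

From the circular-orbit relation v² = μ/r at r = 8140 km: μ = v²r = (6.998)² × 8140 = 3.98632×10^5 km³/s².
Semi-major axis of the transfer orbit: a_t = (40210 + 8140)/2 = 24175 km.
Transfer time t = π√(a_t³/μ) = π√((24175)³ / 3.98632×10^5) = 18703 s.
Converting: 18703 s ÷ 3600 s/hour = 5.195 hours.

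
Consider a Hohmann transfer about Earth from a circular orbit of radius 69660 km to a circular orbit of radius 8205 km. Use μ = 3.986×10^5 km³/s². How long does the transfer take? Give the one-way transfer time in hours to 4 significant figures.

t = 10.62 hours

The Hohmann ellipse has a_t = (r₁ + r₂)/2 = 38932.5 km.
Half the transfer-orbit period gives t = π√(a_t³/μ) = 38230 s.
Converting: 38230 s ÷ 3600 s/hour = 10.62 hours.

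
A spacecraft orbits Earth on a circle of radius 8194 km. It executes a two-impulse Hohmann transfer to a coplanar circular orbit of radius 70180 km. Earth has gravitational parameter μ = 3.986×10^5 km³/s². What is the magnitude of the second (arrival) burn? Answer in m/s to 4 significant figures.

The Hohmann ellipse has a_t = (r₁ + r₂)/2 = 39187 km.
On the circular orbit at r = 70180 km, v_c = √(μ/r) = 2.383 km/s.
Vis-viva on the transfer ellipse at r = 70180 km gives v_t = √[μ(2/r − 1/a_t)] = 1.090 km/s.
Δv₂ = |v_t − v_c| = |1.090 − 2.383| = 1.293 km/s.

Δv₂ = 1293 m/s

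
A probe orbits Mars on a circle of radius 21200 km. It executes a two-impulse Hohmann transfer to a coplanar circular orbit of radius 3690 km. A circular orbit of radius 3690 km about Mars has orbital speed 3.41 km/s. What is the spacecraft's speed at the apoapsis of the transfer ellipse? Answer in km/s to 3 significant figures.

v = 0.775 km/s

From the circular-orbit relation v² = μ/r at r = 3690 km: μ = v²r = (3.41)² × 3690 = 42907.7 km³/s².
Transfer-ellipse semi-major axis a_t = (r₁ + r₂)/2 = (21200 + 3690)/2 = 12445 km.
At apoapsis, r = 21200 km.
Applying v² = μ(2/r − 1/a_t): v = 0.7747 km/s.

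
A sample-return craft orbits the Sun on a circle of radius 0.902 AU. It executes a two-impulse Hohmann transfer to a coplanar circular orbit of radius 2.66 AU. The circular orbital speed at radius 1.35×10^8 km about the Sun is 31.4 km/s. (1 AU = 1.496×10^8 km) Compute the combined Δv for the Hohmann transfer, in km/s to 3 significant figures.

From the circular-orbit relation v² = μ/r at r = 1.35×10^8 km: μ = v²r = (31.4)² × 1.35×10^8 = 1.33105×10^11 km³/s².
In km: r₁ = 0.902 × 1.496×10^8 = 1.349392×10^8 km; r₂ = 2.66 × 1.496×10^8 = 3.97936×10^8 km.
The Hohmann ellipse has a_t = (r₁ + r₂)/2 = 2.664376×10^8 km.
At r₁ the circular-orbit speed is v₁ = √(μ/r₁) = 31.407 km/s.
On the transfer ellipse at r₁, v² = μ(2/r − 1/a) gives v_p = √[μ(2/r₁ − 1/a_t)] = 38.383 km/s.
First burn Δv₁ = |v_p − v₁| = 6.976 km/s.
At r₂, v₂ = √(μ/r₂) = 18.289 km/s.
Transfer-orbit speed at r₂: v_a = √[μ(2/r₂ − 1/a_t)] = 13.016 km/s.
Second burn Δv₂ = |v₂ − v_a| = 5.273 km/s.
Total Δv = Δv₁ + Δv₂ = 12.25 km/s.

Δv = 12.2 km/s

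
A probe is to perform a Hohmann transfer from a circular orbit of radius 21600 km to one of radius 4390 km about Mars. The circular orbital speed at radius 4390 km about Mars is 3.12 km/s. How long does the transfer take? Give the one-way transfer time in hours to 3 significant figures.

t = 6.25 hours

From the circular-orbit relation v² = μ/r at r = 4390 km: μ = v²r = (3.12)² × 4390 = 42734.0 km³/s².
Semi-major axis of the transfer orbit: a_t = (21600 + 4390)/2 = 12995 km.
By Kepler's third law the transfer-orbit period is T = 2π√(a_t³/μ), so t = T/2 = 22510 s.
Converting: 22510 s ÷ 3600 s/hour = 6.25 hours.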